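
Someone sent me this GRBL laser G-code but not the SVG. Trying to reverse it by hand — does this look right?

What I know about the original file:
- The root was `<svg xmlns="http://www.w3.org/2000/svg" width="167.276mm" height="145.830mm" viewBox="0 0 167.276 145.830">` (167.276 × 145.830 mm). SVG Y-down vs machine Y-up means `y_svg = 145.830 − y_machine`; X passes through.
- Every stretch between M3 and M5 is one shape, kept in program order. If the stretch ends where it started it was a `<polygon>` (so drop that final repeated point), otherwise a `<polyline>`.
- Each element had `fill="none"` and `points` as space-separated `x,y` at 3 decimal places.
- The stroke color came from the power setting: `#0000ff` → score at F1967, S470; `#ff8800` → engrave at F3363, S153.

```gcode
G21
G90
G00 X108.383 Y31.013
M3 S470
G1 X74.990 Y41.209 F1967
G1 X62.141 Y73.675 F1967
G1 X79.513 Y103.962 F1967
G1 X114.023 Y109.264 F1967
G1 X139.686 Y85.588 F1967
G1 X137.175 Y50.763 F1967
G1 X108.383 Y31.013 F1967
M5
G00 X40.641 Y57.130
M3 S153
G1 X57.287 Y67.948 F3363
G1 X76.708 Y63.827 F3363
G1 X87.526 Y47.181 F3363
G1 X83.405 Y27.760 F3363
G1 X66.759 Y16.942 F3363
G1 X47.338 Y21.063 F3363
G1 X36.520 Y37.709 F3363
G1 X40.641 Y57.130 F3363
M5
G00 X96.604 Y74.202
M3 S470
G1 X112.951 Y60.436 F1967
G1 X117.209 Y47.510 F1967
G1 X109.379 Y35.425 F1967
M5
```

Each laser-on run becomes one SVG element. Flip Y back into SVG space with y_svg = 145.830 − y_machine.

Run 1: power S470 maps to stroke `#0000ff` (score). The run returns to its start, so emit a `<polygon>` with points (Y-flipped): 108.383,114.817 74.990,104.621 62.141,72.155 79.513,41.868 114.023,36.566 139.686,60.242 137.175,95.067.

Run 2: S153 ⇒ engrave layer `#ff8800`. The run returns to its start, so emit a `<polygon>` with points (Y-flipped): 40.641,88.700 57.287,77.882 76.708,82.003 87.526,98.649 83.405,118.070 66.759,128.888 47.338,124.767 36.520,108.121.

Run 3: S470 ⇒ score layer `#0000ff`. The run is open, so emit a `<polyline>` with points (Y-flipped): 96.604,71.628 112.951,85.394 117.209,98.320 109.379,110.405.

<svg xmlns="http://www.w3.org/2000/svg" width="167.276mm" height="145.830mm" viewBox="0 0 167.276 145.830">
  <polygon points="108.383,114.817 74.990,104.621 62.141,72.155 79.513,41.868 114.023,36.566 139.686,60.242 137.175,95.067" fill="none" stroke="#0000ff"/>
  <polygon points="40.641,88.700 57.287,77.882 76.708,82.003 87.526,98.649 83.405,118.070 66.759,128.888 47.338,124.767 36.520,108.121" fill="none" stroke="#ff8800"/>
  <polyline points="96.604,71.628 112.951,85.394 117.209,98.320 109.379,110.405" fill="none" stroke="#0000ff"/>
</svg>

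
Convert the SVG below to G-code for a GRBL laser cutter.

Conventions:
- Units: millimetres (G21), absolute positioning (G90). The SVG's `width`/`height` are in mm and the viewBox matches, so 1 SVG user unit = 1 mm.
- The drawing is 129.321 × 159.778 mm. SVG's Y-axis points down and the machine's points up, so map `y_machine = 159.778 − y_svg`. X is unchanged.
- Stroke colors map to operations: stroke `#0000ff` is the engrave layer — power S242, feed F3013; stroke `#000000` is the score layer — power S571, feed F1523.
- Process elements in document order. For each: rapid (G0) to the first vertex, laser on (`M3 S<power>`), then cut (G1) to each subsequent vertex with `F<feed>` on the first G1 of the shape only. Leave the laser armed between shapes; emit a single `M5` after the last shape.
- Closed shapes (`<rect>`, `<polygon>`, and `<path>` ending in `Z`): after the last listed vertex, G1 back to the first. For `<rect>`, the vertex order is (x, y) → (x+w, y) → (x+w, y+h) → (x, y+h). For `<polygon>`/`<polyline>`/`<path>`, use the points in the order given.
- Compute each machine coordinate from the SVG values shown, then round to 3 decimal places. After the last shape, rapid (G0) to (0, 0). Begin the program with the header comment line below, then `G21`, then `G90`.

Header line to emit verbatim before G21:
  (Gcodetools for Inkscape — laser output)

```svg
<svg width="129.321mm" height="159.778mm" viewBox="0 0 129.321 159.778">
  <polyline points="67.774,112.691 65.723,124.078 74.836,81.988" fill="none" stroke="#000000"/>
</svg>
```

(Gcodetools for Inkscape — laser output)
G21
G90
G0 X67.774 Y47.087
M3 S571
G1 X65.723 Y35.700 F1523
G1 X74.836 Y77.790
M5
G0 X0.000 Y0.000

1 u = 1 mm; y_m = 159.778 − y.

[1] `<polyline>` open polyline, #000000→score S571 F1523: (67.774,47.087) → (65.723,35.700) → (74.836,77.790)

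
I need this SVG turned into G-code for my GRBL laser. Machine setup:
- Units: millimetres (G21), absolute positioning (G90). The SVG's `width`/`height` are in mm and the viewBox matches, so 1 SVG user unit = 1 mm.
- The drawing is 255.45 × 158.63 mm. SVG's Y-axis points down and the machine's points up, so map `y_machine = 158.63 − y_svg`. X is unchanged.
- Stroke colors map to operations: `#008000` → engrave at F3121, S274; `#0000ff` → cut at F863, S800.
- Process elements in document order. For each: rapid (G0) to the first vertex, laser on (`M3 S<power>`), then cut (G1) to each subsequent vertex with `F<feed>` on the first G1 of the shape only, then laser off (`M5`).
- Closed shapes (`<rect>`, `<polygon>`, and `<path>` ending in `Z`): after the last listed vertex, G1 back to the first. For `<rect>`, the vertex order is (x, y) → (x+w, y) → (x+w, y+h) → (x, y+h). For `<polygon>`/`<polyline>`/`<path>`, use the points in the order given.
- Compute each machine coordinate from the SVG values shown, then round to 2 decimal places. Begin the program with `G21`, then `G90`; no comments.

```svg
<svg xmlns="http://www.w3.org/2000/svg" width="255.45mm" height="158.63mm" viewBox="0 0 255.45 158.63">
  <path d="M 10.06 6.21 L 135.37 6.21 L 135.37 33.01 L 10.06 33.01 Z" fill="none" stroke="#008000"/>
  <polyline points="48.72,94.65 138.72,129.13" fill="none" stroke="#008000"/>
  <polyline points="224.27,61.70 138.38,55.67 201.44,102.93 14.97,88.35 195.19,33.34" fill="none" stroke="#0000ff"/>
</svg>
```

viewBox `0 0 255.45 158.63` with mm width/height → 1 unit = 1 mm. Flip: y_m = 158.63 − y_svg.

**Shape 1** — `<path>` rectangle, stroke `#008000` → engrave (S274, F3121). Machine vertices: (10.06,152.42) → (135.37,152.42) → (135.37,125.62) → (10.06,125.62) → (10.06,152.42). Closed: final G1 returns to the first vertex.

**Shape 2** — `<polyline>` line segment, stroke `#008000` → engrave (S274, F3121). Machine vertices: (48.72,63.98) → (138.72,29.50). Open path.

**Shape 3** — `<polyline>` open polyline, stroke `#0000ff` → cut (S800, F863). Machine vertices: (224.27,96.93) → (138.38,102.96) → (201.44,55.70) → (14.97,70.28) → (195.19,125.29). Open path.

G21
G90
G0 X10.06 Y152.42
M3 S274
G1 X135.37 Y152.42 F3121
G1 X135.37 Y125.62
G1 X10.06 Y125.62
G1 X10.06 Y152.42
M5
G0 X48.72 Y63.98
M3 S274
G1 X138.72 Y29.50 F3121
M5
G0 X224.27 Y96.93
M3 S800
G1 X138.38 Y102.96 F863
G1 X201.44 Y55.70
G1 X14.97 Y70.28
G1 X195.19 Y125.29
M5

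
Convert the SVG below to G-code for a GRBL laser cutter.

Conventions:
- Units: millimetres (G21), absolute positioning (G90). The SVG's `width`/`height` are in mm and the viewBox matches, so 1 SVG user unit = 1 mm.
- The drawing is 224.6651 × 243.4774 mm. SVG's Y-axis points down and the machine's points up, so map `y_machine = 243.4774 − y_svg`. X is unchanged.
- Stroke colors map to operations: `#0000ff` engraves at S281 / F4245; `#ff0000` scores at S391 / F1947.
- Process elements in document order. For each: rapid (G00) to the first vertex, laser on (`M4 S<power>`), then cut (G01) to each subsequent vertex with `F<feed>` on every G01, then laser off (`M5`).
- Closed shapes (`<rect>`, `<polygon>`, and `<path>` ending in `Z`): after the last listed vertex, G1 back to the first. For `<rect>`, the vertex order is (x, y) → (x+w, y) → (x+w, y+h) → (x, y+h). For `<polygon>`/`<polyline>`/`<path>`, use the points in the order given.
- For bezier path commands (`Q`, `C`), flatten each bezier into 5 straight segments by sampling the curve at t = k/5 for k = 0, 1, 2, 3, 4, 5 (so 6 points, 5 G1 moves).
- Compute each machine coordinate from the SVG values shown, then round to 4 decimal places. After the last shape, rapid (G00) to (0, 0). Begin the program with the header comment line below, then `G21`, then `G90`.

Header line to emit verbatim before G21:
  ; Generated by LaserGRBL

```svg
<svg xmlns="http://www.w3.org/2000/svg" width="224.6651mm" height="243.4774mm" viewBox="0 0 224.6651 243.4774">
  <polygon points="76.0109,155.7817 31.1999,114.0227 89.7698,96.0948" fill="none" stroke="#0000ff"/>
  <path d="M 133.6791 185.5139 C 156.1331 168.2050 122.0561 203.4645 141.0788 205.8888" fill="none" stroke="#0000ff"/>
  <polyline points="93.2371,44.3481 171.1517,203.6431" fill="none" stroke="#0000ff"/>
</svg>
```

; Generated by LaserGRBL
G21
G90
G00 X76.0109 Y87.6957
M4 S281
G01 X31.1999 Y129.4547 F4245
G01 X89.7698 Y147.3826 F4245
G01 X76.0109 Y87.6957 F4245
M5
G00 X133.6791 Y57.9635
M4 S281
G01 X141.2448 Y62.7239 F4245
G01 X140.5054 Y58.9672 F4245
G01 X136.7231 Y50.7928 F4245
G01 X135.1601 Y42.3002 F4245
G01 X141.0788 Y37.5886 F4245
M5
G00 X93.2371 Y199.1293
M4 S281
G01 X171.1517 Y39.8343 F4245
M5
G00 X0.0000 Y0.0000

Since the viewBox matches the mm dimensions, user units are millimetres directly. The only transform is the Y-flip y_m = 243.4774 − y_svg.

Shape 1 is a regular polygon drawn with `<polygon>`. Its stroke #0000ff means engrave at S281, F4245. After flipping Y the toolpath is (76.0109,87.6957) → (31.1999,129.4547) → (89.7698,147.3826) → (76.0109,87.6957), returning to the start.

Shape 2 is a cubic bezier drawn with `<path>`. Its stroke #0000ff means engrave at S281, F4245. After flipping Y the toolpath is (133.6791,57.9635) → (141.2448,62.7239) → (140.5054,58.9672) → (136.7231,50.7928) → (135.1601,42.3002) → (141.0788,37.5886).

Shape 3 is a line segment drawn with `<polyline>`. Its stroke #0000ff means engrave at S281, F4245. After flipping Y the toolpath is (93.2371,199.1293) → (171.1517,39.8343).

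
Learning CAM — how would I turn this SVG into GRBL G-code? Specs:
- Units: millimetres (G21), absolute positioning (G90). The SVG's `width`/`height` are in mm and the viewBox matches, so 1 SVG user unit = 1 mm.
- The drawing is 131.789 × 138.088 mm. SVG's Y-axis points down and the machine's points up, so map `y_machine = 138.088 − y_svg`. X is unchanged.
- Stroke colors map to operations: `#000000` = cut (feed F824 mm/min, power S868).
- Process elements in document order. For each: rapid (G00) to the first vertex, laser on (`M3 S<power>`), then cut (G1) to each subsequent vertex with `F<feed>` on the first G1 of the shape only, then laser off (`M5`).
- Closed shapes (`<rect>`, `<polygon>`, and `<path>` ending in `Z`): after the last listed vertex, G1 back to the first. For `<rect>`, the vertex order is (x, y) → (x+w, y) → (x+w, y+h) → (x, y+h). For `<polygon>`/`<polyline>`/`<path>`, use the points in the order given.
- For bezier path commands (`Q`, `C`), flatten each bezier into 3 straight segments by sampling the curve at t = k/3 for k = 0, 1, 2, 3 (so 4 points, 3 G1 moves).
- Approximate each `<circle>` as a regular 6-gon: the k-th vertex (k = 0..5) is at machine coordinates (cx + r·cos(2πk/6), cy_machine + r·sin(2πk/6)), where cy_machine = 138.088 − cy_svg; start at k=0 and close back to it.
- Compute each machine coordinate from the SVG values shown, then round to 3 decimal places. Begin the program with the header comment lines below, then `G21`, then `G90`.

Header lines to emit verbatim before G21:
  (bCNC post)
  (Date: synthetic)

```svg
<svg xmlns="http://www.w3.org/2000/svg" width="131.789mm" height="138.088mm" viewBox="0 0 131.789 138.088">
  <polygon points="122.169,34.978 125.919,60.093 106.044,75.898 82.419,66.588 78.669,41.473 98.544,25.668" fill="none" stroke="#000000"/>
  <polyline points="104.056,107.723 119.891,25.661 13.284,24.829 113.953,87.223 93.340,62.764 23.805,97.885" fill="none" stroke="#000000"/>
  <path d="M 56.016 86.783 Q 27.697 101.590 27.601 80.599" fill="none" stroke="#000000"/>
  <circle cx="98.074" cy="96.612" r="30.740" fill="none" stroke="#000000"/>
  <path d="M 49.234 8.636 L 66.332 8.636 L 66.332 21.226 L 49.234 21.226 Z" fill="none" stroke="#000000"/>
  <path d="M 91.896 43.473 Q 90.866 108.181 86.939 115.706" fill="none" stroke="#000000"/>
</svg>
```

(bCNC post)
(Date: synthetic)
G21
G90
G00 X122.169 Y103.110
M3 S868
G1 X125.919 Y77.995 F824
G1 X106.044 Y62.190
G1 X82.419 Y71.500
G1 X78.669 Y96.615
G1 X98.544 Y112.420
G1 X122.169 Y103.110
M5
G00 X104.056 Y30.365
M3 S868
G1 X119.891 Y112.427 F824
G1 X13.284 Y113.259
G1 X113.953 Y50.865
G1 X93.340 Y75.324
G1 X23.805 Y40.203
M5
G00 X56.016 Y51.305
M3 S868
G1 X40.273 Y45.411 F824
G1 X30.801 Y47.473
G1 X27.601 Y57.489
M5
G00 X128.814 Y41.476
M3 S868
G1 X113.444 Y68.098 F824
G1 X82.704 Y68.098
G1 X67.334 Y41.476
G1 X82.704 Y14.854
G1 X113.444 Y14.854
G1 X128.814 Y41.476
M5
G00 X49.234 Y129.452
M3 S868
G1 X66.332 Y129.452 F824
G1 X66.332 Y116.862
G1 X49.234 Y116.862
G1 X49.234 Y129.452
M5
G00 X91.896 Y94.615
M3 S868
G1 X90.887 Y57.830 F824
G1 X89.235 Y33.752
G1 X86.939 Y22.382
M5

Since the viewBox matches the mm dimensions, user units are millimetres directly. The only transform is the Y-flip y_m = 138.088 − y_svg.

Shape 1 is a regular polygon drawn with `<polygon>`. Its stroke #000000 means cut at S868, F824. After flipping Y the toolpath is (122.169,103.110) → (125.919,77.995) → (106.044,62.190) → (82.419,71.500) → (78.669,96.615) → (98.544,112.420) → (122.169,103.110), returning to the start.

Shape 2 is a open polyline drawn with `<polyline>`. Its stroke #000000 means cut at S868, F824. After flipping Y the toolpath is (104.056,30.365) → (119.891,112.427) → (13.284,113.259) → (113.953,50.865) → (93.340,75.324) → (23.805,40.203).

Shape 3 is a quadratic bezier drawn with `<path>`. Its stroke #000000 means cut at S868, F824. After flipping Y the toolpath is (56.016,51.305) → (40.273,45.411) → (30.801,47.473) → (27.601,57.489).

Shape 4 is a circle drawn with `<circle>`. Its stroke #000000 means cut at S868, F824. After flipping Y the toolpath is (128.814,41.476) → (113.444,68.098) → (82.704,68.098) → (67.334,41.476) → (82.704,14.854) → (113.444,14.854) → (128.814,41.476), returning to the start.

Shape 5 is a rectangle drawn with `<path>`. Its stroke #000000 means cut at S868, F824. After flipping Y the toolpath is (49.234,129.452) → (66.332,129.452) → (66.332,116.862) → (49.234,116.862) → (49.234,129.452), returning to the start.

Shape 6 is a quadratic bezier drawn with `<path>`. Its stroke #000000 means cut at S868, F824. After flipping Y the toolpath is (91.896,94.615) → (90.887,57.830) → (89.235,33.752) → (86.939,22.382).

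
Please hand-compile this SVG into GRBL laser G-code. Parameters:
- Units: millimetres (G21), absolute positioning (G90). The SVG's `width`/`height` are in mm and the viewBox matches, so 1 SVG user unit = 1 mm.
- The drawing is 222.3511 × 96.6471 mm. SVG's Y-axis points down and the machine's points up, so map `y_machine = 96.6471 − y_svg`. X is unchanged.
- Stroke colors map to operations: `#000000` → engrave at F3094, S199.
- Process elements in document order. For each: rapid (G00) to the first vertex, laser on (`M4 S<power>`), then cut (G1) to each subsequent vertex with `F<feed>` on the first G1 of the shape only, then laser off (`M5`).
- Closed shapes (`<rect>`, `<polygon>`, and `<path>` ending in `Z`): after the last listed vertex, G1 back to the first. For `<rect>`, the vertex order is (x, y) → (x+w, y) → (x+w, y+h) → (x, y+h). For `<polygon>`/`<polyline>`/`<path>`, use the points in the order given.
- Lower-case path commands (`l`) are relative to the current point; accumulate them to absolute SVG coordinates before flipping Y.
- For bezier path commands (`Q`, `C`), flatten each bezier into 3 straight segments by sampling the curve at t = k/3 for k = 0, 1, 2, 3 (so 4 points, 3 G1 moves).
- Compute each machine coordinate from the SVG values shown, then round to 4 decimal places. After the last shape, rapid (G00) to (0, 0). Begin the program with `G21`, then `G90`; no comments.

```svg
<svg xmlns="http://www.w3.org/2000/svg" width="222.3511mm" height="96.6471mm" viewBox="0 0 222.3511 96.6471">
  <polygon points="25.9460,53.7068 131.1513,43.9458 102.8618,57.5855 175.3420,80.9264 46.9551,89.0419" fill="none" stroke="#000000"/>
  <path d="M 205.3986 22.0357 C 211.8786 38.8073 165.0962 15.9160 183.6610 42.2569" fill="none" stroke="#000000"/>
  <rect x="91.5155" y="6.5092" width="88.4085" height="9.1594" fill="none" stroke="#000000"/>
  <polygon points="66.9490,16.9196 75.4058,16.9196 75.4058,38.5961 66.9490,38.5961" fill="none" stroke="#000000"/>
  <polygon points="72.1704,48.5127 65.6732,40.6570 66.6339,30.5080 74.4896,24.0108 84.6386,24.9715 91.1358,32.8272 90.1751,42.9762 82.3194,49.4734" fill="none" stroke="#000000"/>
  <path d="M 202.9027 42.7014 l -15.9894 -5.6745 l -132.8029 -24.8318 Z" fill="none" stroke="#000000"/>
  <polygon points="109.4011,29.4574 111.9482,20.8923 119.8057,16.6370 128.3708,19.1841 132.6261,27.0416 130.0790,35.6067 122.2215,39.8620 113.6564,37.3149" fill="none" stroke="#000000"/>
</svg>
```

G21
G90
G00 X25.9460 Y42.9403
M4 S199
G1 X131.1513 Y52.7013 F3094
G1 X102.8618 Y39.0616
G1 X175.3420 Y15.7207
G1 X46.9551 Y7.6052
G1 X25.9460 Y42.9403
M5
G00 X205.3986 Y74.6114
M4 S199
G1 X198.5174 Y67.7684 F3094
G1 X182.4857 Y67.6128
G1 X183.6610 Y54.3902
M5
G00 X91.5155 Y90.1379
M4 S199
G1 X179.9240 Y90.1379 F3094
G1 X179.9240 Y80.9785
G1 X91.5155 Y80.9785
G1 X91.5155 Y90.1379
M5
G00 X66.9490 Y79.7275
M4 S199
G1 X75.4058 Y79.7275 F3094
G1 X75.4058 Y58.0510
G1 X66.9490 Y58.0510
G1 X66.9490 Y79.7275
M5
G00 X72.1704 Y48.1344
M4 S199
G1 X65.6732 Y55.9901 F3094
G1 X66.6339 Y66.1391
G1 X74.4896 Y72.6363
G1 X84.6386 Y71.6756
G1 X91.1358 Y63.8199
G1 X90.1751 Y53.6709
G1 X82.3194 Y47.1737
G1 X72.1704 Y48.1344
M5
G00 X202.9027 Y53.9457
M4 S199
G1 X186.9133 Y59.6202 F3094
G1 X54.1104 Y84.4520
G1 X202.9027 Y53.9457
M5
G00 X109.4011 Y67.1897
M4 S199
G1 X111.9482 Y75.7548 F3094
G1 X119.8057 Y80.0101
G1 X128.3708 Y77.4630
G1 X132.6261 Y69.6055
G1 X130.0790 Y61.0404
G1 X122.2215 Y56.7851
G1 X113.6564 Y59.3322
G1 X109.4011 Y67.1897
M5
G00 X0.0000 Y0.0000

Since the viewBox matches the mm dimensions, user units are millimetres directly. The only transform is the Y-flip y_m = 96.6471 − y_svg.

Shape 1 is a closed polygon drawn with `<polygon>`. Its stroke #000000 means engrave at S199, F3094. After flipping Y the toolpath is (25.9460,42.9403) → (131.1513,52.7013) → (102.8618,39.0616) → (175.3420,15.7207) → (46.9551,7.6052) → (25.9460,42.9403), returning to the start.

Shape 2 is a cubic bezier drawn with `<path>`. Its stroke #000000 means engrave at S199, F3094. After flipping Y the toolpath is (205.3986,74.6114) → (198.5174,67.7684) → (182.4857,67.6128) → (183.6610,54.3902).

Shape 3 is a rectangle drawn with `<rect>`. Its stroke #000000 means engrave at S199, F3094. After flipping Y the toolpath is (91.5155,90.1379) → (179.9240,90.1379) → (179.9240,80.9785) → (91.5155,80.9785) → (91.5155,90.1379), returning to the start.

Shape 4 is a rectangle drawn with `<polygon>`. Its stroke #000000 means engrave at S199, F3094. After flipping Y the toolpath is (66.9490,79.7275) → (75.4058,79.7275) → (75.4058,58.0510) → (66.9490,58.0510) → (66.9490,79.7275), returning to the start.

Shape 5 is a regular polygon drawn with `<polygon>`. Its stroke #000000 means engrave at S199, F3094. After flipping Y the toolpath is (72.1704,48.1344) → (65.6732,55.9901) → (66.6339,66.1391) → (74.4896,72.6363) → (84.6386,71.6756) → (91.1358,63.8199) → (90.1751,53.6709) → (82.3194,47.1737) → (72.1704,48.1344), returning to the start.

Shape 6 is a closed polygon drawn with `<path>`. Its stroke #000000 means engrave at S199, F3094. After flipping Y the toolpath is (202.9027,53.9457) → (186.9133,59.6202) → (54.1104,84.4520) → (202.9027,53.9457), returning to the start.

Shape 7 is a regular polygon drawn with `<polygon>`. Its stroke #000000 means engrave at S199, F3094. After flipping Y the toolpath is (109.4011,67.1897) → (111.9482,75.7548) → (119.8057,80.0101) → (128.3708,77.4630) → (132.6261,69.6055) → (130.0790,61.0404) → (122.2215,56.7851) → (113.6564,59.3322) → (109.4011,67.1897), returning to the start.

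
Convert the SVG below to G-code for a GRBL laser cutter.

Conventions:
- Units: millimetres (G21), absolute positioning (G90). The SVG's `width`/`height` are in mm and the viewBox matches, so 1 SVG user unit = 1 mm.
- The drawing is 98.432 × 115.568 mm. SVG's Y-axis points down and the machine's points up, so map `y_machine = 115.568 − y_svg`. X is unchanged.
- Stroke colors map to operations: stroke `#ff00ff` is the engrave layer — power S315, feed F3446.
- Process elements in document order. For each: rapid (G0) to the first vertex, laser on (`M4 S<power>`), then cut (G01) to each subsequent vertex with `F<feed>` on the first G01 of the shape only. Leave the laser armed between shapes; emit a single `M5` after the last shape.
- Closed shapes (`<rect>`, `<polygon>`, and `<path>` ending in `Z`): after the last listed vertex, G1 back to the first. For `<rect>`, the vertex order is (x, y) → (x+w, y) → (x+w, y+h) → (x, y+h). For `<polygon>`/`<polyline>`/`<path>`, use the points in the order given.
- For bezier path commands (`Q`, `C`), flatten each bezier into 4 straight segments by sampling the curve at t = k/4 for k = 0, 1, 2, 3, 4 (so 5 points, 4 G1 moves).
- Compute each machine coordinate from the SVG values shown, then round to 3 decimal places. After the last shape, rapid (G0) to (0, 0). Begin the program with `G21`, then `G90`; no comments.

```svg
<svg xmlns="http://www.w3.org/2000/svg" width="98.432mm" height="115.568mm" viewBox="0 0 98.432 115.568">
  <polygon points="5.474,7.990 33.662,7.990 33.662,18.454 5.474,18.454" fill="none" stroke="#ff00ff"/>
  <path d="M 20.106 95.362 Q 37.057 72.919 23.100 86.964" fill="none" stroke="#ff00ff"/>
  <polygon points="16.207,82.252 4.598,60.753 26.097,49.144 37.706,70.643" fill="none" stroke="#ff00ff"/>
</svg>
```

viewBox `0 0 98.432 115.568` with mm width/height → 1 unit = 1 mm. Flip: y_m = 115.568 − y_svg.

**Shape 1** — `<polygon>` rectangle, stroke `#ff00ff` → engrave (S315, F3446). Machine vertices: (5.474,107.578) → (33.662,107.578) → (33.662,97.114) → (5.474,97.114) → (5.474,107.578). Closed: final G1 returns to the first vertex.

**Shape 2** — `<path>` quadratic bezier, stroke `#ff00ff` → engrave (S315, F3446). Control points (SVG): P0=(20.106,95.362), P1=(37.057,72.919), P2=(23.100,86.964); sampled at t=k/4. Machine vertices: (20.106,20.206) → (26.650,29.147) → (29.330,33.527) → (28.147,33.346) → (23.100,28.604). Open path.

**Shape 3** — `<polygon>` regular polygon, stroke `#ff00ff` → engrave (S315, F3446). Machine vertices: (16.207,33.316) → (4.598,54.815) → (26.097,66.424) → (37.706,44.925) → (16.207,33.316). Closed: final G1 returns to the first vertex.

G21
G90
G0 X5.474 Y107.578
M4 S315
G01 X33.662 Y107.578 F3446
G01 X33.662 Y97.114
G01 X5.474 Y97.114
G01 X5.474 Y107.578
G0 X20.106 Y20.206
M4 S315
G01 X26.650 Y29.147 F3446
G01 X29.330 Y33.527
G01 X28.147 Y33.346
G01 X23.100 Y28.604
G0 X16.207 Y33.316
M4 S315
G01 X4.598 Y54.815 F3446
G01 X26.097 Y66.424
G01 X37.706 Y44.925
G01 X16.207 Y33.316
M5
G0 X0.000 Y0.000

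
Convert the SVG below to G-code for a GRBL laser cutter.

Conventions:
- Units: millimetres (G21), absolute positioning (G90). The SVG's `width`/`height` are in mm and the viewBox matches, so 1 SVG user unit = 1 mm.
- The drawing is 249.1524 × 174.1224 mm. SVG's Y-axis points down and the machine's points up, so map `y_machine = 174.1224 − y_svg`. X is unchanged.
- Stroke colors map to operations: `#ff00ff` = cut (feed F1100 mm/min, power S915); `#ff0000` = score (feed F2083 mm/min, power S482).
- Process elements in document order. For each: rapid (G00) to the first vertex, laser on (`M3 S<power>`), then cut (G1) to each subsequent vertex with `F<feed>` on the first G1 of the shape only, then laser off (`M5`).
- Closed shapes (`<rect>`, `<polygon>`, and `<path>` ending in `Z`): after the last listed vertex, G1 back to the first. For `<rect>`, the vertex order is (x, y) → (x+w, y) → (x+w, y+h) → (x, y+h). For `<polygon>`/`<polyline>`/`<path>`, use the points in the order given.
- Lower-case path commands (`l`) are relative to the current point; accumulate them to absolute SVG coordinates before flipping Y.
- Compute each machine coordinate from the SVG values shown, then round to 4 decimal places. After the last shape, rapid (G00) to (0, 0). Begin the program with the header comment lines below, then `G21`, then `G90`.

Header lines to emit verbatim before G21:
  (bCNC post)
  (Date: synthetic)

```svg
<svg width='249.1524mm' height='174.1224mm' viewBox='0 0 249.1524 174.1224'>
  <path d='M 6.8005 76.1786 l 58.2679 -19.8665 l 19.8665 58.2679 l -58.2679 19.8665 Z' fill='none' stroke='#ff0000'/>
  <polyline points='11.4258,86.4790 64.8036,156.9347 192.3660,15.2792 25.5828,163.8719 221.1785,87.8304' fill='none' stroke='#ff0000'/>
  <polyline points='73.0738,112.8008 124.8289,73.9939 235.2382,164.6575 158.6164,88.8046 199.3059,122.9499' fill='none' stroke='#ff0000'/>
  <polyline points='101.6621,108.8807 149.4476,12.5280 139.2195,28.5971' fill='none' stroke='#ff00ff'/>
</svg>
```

1 u = 1 mm; y_m = 174.1224 − y.

[1] `<path>` regular polygon, #ff0000→score S482 F2083: (6.8005,97.9438) → (65.0684,117.8103) → (84.9349,59.5424) → (26.6670,39.6759) → (6.8005,97.9438) (closed)

[2] `<polyline>` open polyline, #ff0000→score S482 F2083: (11.4258,87.6434) → (64.8036,17.1877) → (192.3660,158.8432) → (25.5828,10.2505) → (221.1785,86.2920)

[3] `<polyline>` open polyline, #ff0000→score S482 F2083: (73.0738,61.3216) → (124.8289,100.1285) → (235.2382,9.4649) → (158.6164,85.3178) → (199.3059,51.1725)

[4] `<polyline>` open polyline, #ff00ff→cut S915 F1100: (101.6621,65.2417) → (149.4476,161.5944) → (139.2195,145.5253)

(bCNC post)
(Date: synthetic)
G21
G90
G00 X6.8005 Y97.9438
M3 S482
G1 X65.0684 Y117.8103 F2083
G1 X84.9349 Y59.5424
G1 X26.6670 Y39.6759
G1 X6.8005 Y97.9438
M5
G00 X11.4258 Y87.6434
M3 S482
G1 X64.8036 Y17.1877 F2083
G1 X192.3660 Y158.8432
G1 X25.5828 Y10.2505
G1 X221.1785 Y86.2920
M5
G00 X73.0738 Y61.3216
M3 S482
G1 X124.8289 Y100.1285 F2083
G1 X235.2382 Y9.4649
G1 X158.6164 Y85.3178
G1 X199.3059 Y51.1725
M5
G00 X101.6621 Y65.2417
M3 S915
G1 X149.4476 Y161.5944 F1100
G1 X139.2195 Y145.5253
M5
G00 X0.0000 Y0.0000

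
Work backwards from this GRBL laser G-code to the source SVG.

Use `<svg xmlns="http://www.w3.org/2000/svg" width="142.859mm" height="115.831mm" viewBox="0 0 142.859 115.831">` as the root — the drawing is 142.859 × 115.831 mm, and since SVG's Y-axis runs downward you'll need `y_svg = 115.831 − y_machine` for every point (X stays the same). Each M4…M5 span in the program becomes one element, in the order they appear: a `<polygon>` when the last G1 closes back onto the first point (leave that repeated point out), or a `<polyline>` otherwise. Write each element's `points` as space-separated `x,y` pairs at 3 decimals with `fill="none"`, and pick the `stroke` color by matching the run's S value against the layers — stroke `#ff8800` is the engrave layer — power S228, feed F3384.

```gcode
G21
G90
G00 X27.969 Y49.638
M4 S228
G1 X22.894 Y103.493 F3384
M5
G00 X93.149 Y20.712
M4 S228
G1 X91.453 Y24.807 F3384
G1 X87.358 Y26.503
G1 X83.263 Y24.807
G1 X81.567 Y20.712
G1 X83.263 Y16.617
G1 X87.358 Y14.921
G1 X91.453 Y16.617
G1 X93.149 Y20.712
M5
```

Machine Y-up, SVG Y-down with viewBox height 115.831, so y_svg = 115.831 − y_machine; X carries over. Every run uses S228, so all elements get stroke `#ff8800` (engrave).

Run 1: The run is open, so emit a `<polyline>` with points (Y-flipped): 27.969,66.193 22.894,12.338.

Run 2: The run returns to its start, so emit a `<polygon>` with points (Y-flipped): 93.149,95.119 91.453,91.024 87.358,89.328 83.263,91.024 81.567,95.119 83.263,99.214 87.358,100.910 91.453,99.214.

<svg xmlns="http://www.w3.org/2000/svg" width="142.859mm" height="115.831mm" viewBox="0 0 142.859 115.831">
  <polyline points="27.969,66.193 22.894,12.338" fill="none" stroke="#ff8800"/>
  <polygon points="93.149,95.119 91.453,91.024 87.358,89.328 83.263,91.024 81.567,95.119 83.263,99.214 87.358,100.910 91.453,99.214" fill="none" stroke="#ff8800"/>
</svg>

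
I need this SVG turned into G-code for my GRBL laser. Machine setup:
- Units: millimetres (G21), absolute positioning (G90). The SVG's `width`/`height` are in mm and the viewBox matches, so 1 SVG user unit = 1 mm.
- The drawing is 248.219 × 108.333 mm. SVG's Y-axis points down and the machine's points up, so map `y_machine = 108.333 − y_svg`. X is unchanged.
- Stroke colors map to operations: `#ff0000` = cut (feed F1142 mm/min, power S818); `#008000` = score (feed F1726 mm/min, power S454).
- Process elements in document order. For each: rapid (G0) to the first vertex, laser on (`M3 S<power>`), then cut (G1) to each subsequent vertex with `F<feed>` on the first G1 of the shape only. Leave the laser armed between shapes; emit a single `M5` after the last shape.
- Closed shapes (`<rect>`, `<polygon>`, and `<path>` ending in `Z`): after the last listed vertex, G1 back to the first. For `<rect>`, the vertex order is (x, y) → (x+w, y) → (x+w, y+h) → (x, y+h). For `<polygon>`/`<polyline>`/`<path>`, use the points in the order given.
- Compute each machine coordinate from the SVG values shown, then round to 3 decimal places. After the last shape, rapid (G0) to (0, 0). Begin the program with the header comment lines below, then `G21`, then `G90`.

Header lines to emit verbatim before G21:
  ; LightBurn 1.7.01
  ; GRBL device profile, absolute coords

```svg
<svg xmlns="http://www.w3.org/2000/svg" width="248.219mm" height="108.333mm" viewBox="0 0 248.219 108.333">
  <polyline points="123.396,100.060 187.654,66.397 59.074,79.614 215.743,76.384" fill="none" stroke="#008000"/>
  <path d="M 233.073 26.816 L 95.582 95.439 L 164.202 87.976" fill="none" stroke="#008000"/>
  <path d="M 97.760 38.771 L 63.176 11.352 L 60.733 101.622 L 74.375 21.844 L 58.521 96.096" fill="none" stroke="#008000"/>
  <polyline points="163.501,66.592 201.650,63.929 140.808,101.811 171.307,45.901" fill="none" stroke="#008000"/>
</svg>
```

; LightBurn 1.7.01
; GRBL device profile, absolute coords
G21
G90
G0 X123.396 Y8.273
M3 S454
G1 X187.654 Y41.936 F1726
G1 X59.074 Y28.719
G1 X215.743 Y31.949
G0 X233.073 Y81.517
M3 S454
G1 X95.582 Y12.894 F1726
G1 X164.202 Y20.357
G0 X97.760 Y69.562
M3 S454
G1 X63.176 Y96.981 F1726
G1 X60.733 Y6.711
G1 X74.375 Y86.489
G1 X58.521 Y12.237
G0 X163.501 Y41.741
M3 S454
G1 X201.650 Y44.404 F1726
G1 X140.808 Y6.522
G1 X171.307 Y62.432
M5
G0 X0.000 Y0.000

viewBox `0 0 248.219 108.333` with mm width/height → 1 unit = 1 mm. Flip: y_m = 108.333 − y_svg.

**Shape 1** — `<polyline>` open polyline, stroke `#008000` → score (S454, F1726). Machine vertices: (123.396,8.273) → (187.654,41.936) → (59.074,28.719) → (215.743,31.949). Open path.

**Shape 2** — `<path>` open polyline, stroke `#008000` → score (S454, F1726). Machine vertices: (233.073,81.517) → (95.582,12.894) → (164.202,20.357). Open path.

**Shape 3** — `<path>` open polyline, stroke `#008000` → score (S454, F1726). Machine vertices: (97.760,69.562) → (63.176,96.981) → (60.733,6.711) → (74.375,86.489) → (58.521,12.237). Open path.

**Shape 4** — `<polyline>` open polyline, stroke `#008000` → score (S454, F1726). Machine vertices: (163.501,41.741) → (201.650,44.404) → (140.808,6.522) → (171.307,62.432). Open path.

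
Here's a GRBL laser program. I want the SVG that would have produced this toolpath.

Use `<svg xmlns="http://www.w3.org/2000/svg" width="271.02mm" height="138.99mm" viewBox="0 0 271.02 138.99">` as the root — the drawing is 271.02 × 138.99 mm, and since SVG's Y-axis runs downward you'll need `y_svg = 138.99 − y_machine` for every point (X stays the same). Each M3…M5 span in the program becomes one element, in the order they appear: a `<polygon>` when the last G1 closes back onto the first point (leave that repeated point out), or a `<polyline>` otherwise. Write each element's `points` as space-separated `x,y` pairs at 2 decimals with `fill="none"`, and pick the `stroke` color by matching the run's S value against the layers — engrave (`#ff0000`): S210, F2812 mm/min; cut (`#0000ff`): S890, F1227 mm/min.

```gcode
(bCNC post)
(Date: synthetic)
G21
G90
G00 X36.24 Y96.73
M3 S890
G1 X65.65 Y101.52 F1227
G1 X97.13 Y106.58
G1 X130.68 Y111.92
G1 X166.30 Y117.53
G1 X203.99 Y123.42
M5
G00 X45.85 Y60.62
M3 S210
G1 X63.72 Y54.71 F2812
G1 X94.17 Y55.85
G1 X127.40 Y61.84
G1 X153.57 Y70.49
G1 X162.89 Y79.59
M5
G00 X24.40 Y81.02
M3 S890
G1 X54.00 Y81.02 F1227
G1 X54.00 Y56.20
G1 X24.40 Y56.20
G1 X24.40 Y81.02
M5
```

Each laser-on run becomes one SVG element. Flip Y back into SVG space with y_svg = 138.99 − y_machine.

Run 1: power S890 maps to stroke `#0000ff` (cut). The run is open, so emit a `<polyline>` with points (Y-flipped): 36.24,42.26 65.65,37.47 97.13,32.41 130.68,27.07 166.30,21.46 203.99,15.57.

Run 2: the run's S210 means `#ff0000` (engrave). The run is open, so emit a `<polyline>` with points (Y-flipped): 45.85,78.37 63.72,84.28 94.17,83.14 127.40,77.15 153.57,68.50 162.89,59.40.

Run 3: power S890 maps to stroke `#0000ff` (cut). The run returns to its start, so emit a `<polygon>` with points (Y-flipped): 24.40,57.97 54.00,57.97 54.00,82.79 24.40,82.79.

<svg xmlns="http://www.w3.org/2000/svg" width="271.02mm" height="138.99mm" viewBox="0 0 271.02 138.99">
  <polyline points="36.24,42.26 65.65,37.47 97.13,32.41 130.68,27.07 166.30,21.46 203.99,15.57" fill="none" stroke="#0000ff"/>
  <polyline points="45.85,78.37 63.72,84.28 94.17,83.14 127.40,77.15 153.57,68.50 162.89,59.40" fill="none" stroke="#ff0000"/>
  <polygon points="24.40,57.97 54.00,57.97 54.00,82.79 24.40,82.79" fill="none" stroke="#0000ff"/>
</svg>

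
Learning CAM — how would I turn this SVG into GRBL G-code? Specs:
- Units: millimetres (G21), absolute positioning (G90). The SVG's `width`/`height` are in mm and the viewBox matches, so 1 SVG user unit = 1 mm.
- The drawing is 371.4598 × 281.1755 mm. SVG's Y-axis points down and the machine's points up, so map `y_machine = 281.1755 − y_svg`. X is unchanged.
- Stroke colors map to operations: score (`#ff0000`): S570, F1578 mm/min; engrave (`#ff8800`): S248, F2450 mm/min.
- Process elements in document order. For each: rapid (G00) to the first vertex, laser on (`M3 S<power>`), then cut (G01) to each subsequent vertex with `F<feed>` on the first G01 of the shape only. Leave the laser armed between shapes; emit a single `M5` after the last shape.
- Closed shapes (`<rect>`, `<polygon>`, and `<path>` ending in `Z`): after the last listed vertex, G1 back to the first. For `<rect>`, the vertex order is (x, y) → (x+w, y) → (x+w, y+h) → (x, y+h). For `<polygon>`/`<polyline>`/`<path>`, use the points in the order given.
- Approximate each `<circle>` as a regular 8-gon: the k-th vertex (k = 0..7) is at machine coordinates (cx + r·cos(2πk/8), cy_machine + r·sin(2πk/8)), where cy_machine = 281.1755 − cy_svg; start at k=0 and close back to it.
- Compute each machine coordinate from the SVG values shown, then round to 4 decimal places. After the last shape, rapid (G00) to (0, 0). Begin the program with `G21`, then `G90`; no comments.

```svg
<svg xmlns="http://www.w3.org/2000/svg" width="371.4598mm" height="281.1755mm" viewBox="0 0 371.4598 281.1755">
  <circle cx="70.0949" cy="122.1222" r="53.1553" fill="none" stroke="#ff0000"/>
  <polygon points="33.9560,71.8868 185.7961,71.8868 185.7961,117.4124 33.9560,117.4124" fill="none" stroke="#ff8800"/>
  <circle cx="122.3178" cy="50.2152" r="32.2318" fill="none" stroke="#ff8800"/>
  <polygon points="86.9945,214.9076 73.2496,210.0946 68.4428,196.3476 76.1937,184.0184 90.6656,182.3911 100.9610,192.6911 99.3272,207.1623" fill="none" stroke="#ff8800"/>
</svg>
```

Since the viewBox matches the mm dimensions, user units are millimetres directly. The only transform is the Y-flip y_m = 281.1755 − y_svg.

Shape 1 is a circle drawn with `<circle>`. Its stroke #ff0000 means score at S570, F1578. After flipping Y the toolpath is (123.2502,159.0533) → (107.6814,196.6398) → (70.0949,212.2086) → (32.5084,196.6398) → (16.9396,159.0533) → (32.5084,121.4668) → (70.0949,105.8980) → (107.6814,121.4668) → (123.2502,159.0533), returning to the start.

Shape 2 is a rectangle drawn with `<polygon>`. Its stroke #ff8800 means engrave at S248, F2450. After flipping Y the toolpath is (33.9560,209.2887) → (185.7961,209.2887) → (185.7961,163.7631) → (33.9560,163.7631) → (33.9560,209.2887), returning to the start.

Shape 3 is a circle drawn with `<circle>`. Its stroke #ff8800 means engrave at S248, F2450. After flipping Y the toolpath is (154.5496,230.9603) → (145.1091,253.7516) → (122.3178,263.1921) → (99.5265,253.7516) → (90.0860,230.9603) → (99.5265,208.1690) → (122.3178,198.7285) → (145.1091,208.1690) → (154.5496,230.9603), returning to the start.

Shape 4 is a regular polygon drawn with `<polygon>`. Its stroke #ff8800 means engrave at S248, F2450. After flipping Y the toolpath is (86.9945,66.2679) → (73.2496,71.0809) → (68.4428,84.8279) → (76.1937,97.1571) → (90.6656,98.7844) → (100.9610,88.4844) → (99.3272,74.0132) → (86.9945,66.2679), returning to the start.

G21
G90
G00 X123.2502 Y159.0533
M3 S570
G01 X107.6814 Y196.6398 F1578
G01 X70.0949 Y212.2086
G01 X32.5084 Y196.6398
G01 X16.9396 Y159.0533
G01 X32.5084 Y121.4668
G01 X70.0949 Y105.8980
G01 X107.6814 Y121.4668
G01 X123.2502 Y159.0533
G00 X33.9560 Y209.2887
M3 S248
G01 X185.7961 Y209.2887 F2450
G01 X185.7961 Y163.7631
G01 X33.9560 Y163.7631
G01 X33.9560 Y209.2887
G00 X154.5496 Y230.9603
M3 S248
G01 X145.1091 Y253.7516 F2450
G01 X122.3178 Y263.1921
G01 X99.5265 Y253.7516
G01 X90.0860 Y230.9603
G01 X99.5265 Y208.1690
G01 X122.3178 Y198.7285
G01 X145.1091 Y208.1690
G01 X154.5496 Y230.9603
G00 X86.9945 Y66.2679
M3 S248
G01 X73.2496 Y71.0809 F2450
G01 X68.4428 Y84.8279
G01 X76.1937 Y97.1571
G01 X90.6656 Y98.7844
G01 X100.9610 Y88.4844
G01 X99.3272 Y74.0132
G01 X86.9945 Y66.2679
M5
G00 X0.0000 Y0.0000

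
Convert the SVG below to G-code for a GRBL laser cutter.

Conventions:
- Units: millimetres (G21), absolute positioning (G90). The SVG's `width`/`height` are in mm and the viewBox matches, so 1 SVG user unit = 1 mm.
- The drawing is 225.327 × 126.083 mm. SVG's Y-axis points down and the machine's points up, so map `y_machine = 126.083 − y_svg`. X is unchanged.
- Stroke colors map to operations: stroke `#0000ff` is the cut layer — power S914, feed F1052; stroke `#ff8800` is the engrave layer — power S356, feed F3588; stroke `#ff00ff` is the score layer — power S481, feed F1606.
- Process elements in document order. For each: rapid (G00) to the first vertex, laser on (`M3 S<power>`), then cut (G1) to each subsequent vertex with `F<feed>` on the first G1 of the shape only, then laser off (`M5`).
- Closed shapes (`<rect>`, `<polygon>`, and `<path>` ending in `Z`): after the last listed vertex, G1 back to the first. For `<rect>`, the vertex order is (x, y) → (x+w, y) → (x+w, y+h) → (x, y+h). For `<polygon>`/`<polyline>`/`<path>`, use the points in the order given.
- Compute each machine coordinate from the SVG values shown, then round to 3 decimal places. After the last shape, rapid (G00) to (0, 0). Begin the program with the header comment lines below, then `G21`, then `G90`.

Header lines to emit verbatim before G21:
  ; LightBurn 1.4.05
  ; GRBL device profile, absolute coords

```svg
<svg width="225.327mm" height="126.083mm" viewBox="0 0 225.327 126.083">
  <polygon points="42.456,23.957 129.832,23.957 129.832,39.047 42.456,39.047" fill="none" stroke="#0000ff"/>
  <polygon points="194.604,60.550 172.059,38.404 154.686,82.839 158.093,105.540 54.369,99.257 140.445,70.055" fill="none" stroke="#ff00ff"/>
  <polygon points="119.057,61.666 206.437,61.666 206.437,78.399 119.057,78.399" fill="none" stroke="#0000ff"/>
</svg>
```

Since the viewBox matches the mm dimensions, user units are millimetres directly. The only transform is the Y-flip y_m = 126.083 − y_svg.

Shape 1 is a rectangle drawn with `<polygon>`. Its stroke #0000ff means cut at S914, F1052. After flipping Y the toolpath is (42.456,102.126) → (129.832,102.126) → (129.832,87.036) → (42.456,87.036) → (42.456,102.126), returning to the start.

Shape 2 is a closed polygon drawn with `<polygon>`. Its stroke #ff00ff means score at S481, F1606. After flipping Y the toolpath is (194.604,65.533) → (172.059,87.679) → (154.686,43.244) → (158.093,20.543) → (54.369,26.826) → (140.445,56.028) → (194.604,65.533), returning to the start.

Shape 3 is a rectangle drawn with `<polygon>`. Its stroke #0000ff means cut at S914, F1052. After flipping Y the toolpath is (119.057,64.417) → (206.437,64.417) → (206.437,47.684) → (119.057,47.684) → (119.057,64.417), returning to the start.

; LightBurn 1.4.05
; GRBL device profile, absolute coords
G21
G90
G00 X42.456 Y102.126
M3 S914
G1 X129.832 Y102.126 F1052
G1 X129.832 Y87.036
G1 X42.456 Y87.036
G1 X42.456 Y102.126
M5
G00 X194.604 Y65.533
M3 S481
G1 X172.059 Y87.679 F1606
G1 X154.686 Y43.244
G1 X158.093 Y20.543
G1 X54.369 Y26.826
G1 X140.445 Y56.028
G1 X194.604 Y65.533
M5
G00 X119.057 Y64.417
M3 S914
G1 X206.437 Y64.417 F1052
G1 X206.437 Y47.684
G1 X119.057 Y47.684
G1 X119.057 Y64.417
M5
G00 X0.000 Y0.000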